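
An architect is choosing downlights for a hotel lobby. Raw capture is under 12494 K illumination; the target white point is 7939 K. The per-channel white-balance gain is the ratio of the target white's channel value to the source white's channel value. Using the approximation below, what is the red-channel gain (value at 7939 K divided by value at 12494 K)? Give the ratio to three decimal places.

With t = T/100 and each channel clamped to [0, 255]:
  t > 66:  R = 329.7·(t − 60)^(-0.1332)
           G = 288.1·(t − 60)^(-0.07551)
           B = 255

At 12494 K (t = 124.94):
  R = 329.7·(124.94 − 60)^(-0.1332) = 329.7·64.94^(-0.1332) = 329.7·0.57355 = 189.100.
At 7939 K (t = 79.39):
  R = 329.7·(79.39 − 60)^(-0.1332) = 329.7·19.39^(-0.1332) = 329.7·0.67374 = 222.133.
Gain = 222.133 / 189.100 = 1.1747 → 1.175.

1.175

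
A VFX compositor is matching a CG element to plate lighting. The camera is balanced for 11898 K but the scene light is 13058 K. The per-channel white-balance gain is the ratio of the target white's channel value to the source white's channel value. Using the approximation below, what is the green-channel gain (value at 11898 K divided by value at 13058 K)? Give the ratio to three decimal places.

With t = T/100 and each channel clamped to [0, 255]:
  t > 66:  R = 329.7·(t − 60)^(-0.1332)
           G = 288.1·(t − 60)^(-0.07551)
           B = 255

At 13058 K (t = 130.58):
  G = 288.1·(130.58 − 60)^(-0.07551) = 288.1·70.58^(-0.07551) = 288.1·0.72511 = 208.905.
At 11898 K (t = 118.98):
  G = 288.1·(118.98 − 60)^(-0.07551) = 288.1·58.98^(-0.07551) = 288.1·0.73501 = 211.757.
Gain = 211.757 / 208.905 = 1.0137 → 1.014.

1.014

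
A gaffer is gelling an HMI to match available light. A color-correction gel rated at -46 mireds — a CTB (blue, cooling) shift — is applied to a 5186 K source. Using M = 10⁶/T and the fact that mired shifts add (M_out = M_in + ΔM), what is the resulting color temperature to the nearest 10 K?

6810 K

M_in = 10⁶/5186 = 192.83 mireds.
M_out = 192.83 + (-46) = 146.83 mireds.
T_out = 10⁶/146.83 = 6810.7 K → 6810 K.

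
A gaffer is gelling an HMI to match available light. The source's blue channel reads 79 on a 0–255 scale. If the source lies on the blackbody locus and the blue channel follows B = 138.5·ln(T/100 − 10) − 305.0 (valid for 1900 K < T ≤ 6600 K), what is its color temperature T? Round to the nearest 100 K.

2600 K

ln(t − 10) = (79 + 305.0) / 138.5 = 2.7726.
t − 10 = e^2.7726 = 16.000, so t = 26.000.
T = 100·t = 2600 K → 2600 K to the nearest 100 K.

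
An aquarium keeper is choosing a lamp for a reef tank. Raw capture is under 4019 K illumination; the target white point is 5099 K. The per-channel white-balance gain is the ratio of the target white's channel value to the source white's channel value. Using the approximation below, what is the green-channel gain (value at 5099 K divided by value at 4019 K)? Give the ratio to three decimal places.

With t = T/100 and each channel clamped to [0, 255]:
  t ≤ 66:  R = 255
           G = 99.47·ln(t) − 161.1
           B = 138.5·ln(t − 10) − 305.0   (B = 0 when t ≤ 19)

At 4019 K (t = 40.19):
  G = 99.47·ln 40.19 − 161.1 = 99.47·3.6936 − 161.1 = 206.304.
At 5099 K (t = 50.99):
  G = 99.47·ln 50.99 − 161.1 = 99.47·3.9316 − 161.1 = 229.979.
Gain = 229.979 / 206.304 = 1.1148 → 1.115.

1.115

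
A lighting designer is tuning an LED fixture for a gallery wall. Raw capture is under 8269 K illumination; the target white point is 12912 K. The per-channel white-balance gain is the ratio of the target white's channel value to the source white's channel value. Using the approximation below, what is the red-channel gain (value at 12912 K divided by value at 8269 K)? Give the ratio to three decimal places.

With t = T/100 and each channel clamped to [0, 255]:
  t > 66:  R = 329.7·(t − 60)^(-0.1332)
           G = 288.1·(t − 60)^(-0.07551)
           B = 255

At 8269 K (t = 82.69):
  R = 329.7·(82.69 − 60)^(-0.1332) = 329.7·22.69^(-0.1332) = 329.7·0.65979 = 217.531.
At 12912 K (t = 129.12):
  R = 329.7·(129.12 − 60)^(-0.1332) = 329.7·69.12^(-0.1332) = 329.7·0.56881 = 187.536.
Gain = 187.536 / 217.531 = 0.8621 → 0.862.

0.862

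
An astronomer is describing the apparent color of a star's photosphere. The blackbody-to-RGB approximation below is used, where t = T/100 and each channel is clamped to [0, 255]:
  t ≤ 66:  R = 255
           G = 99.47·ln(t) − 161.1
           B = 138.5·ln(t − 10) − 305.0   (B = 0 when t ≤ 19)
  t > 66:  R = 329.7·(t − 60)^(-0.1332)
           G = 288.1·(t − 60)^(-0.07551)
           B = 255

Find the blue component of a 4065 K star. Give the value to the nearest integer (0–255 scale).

t = 4065/100 = 40.65; the t ≤ 66 branch applies.
B = 138.5·ln(40.65 − 10) − 305.0 = 138.5·ln 30.65 − 305.0 = 138.5·3.4226 − 305.0 = 169.035.
Rounded: 169.

169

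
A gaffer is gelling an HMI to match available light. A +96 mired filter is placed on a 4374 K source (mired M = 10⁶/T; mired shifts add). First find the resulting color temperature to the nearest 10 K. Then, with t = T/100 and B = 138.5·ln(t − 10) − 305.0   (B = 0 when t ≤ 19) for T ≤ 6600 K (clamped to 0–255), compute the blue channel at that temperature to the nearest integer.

115

M_in = 10⁶/4374 = 228.62; M_out = 228.62 + (+96) = 324.62.
T_out = 10⁶/324.62 = 3080.5 K → 3080 K; t = 30.8.
B = 138.5·ln(30.8 − 10) − 305.0 = 138.5·ln 20.8 − 305.0 = 138.5·3.0350 − 305.0 = 115.341.
Rounded: 115.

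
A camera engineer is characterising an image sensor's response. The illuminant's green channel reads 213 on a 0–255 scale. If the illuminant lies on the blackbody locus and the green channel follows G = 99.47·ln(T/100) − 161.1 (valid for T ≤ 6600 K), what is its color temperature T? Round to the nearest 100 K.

4300 K

ln t = (213 + 161.1) / 99.47 = 3.7609.
t = e^3.7609 = 42.989.
T = 100·t = 4299 K → 4300 K to the nearest 100 K.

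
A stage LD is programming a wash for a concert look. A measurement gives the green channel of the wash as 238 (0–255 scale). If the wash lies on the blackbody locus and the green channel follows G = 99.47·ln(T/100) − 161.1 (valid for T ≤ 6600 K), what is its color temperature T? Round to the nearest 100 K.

5500 K

ln t = (238 + 161.1) / 99.47 = 4.0123.
t = e^4.0123 = 55.272.
T = 100·t = 5527 K → 5500 K to the nearest 100 K.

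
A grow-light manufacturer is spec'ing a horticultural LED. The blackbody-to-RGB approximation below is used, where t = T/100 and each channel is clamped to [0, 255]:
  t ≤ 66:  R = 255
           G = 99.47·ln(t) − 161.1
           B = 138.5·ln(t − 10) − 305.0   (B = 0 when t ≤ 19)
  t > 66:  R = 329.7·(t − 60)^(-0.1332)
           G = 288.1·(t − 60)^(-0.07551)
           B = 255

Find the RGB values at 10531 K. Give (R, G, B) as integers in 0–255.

(198, 216, 255)

t = 10531/100 = 105.31; the t > 66 branch applies.
R = 329.7·(105.31 − 60)^(-0.1332) = 329.7·45.31^(-0.1332) = 329.7·0.60172 = 198.387.
G = 288.1·(105.31 − 60)^(-0.07551) = 288.1·45.31^(-0.07551) = 288.1·0.74979 = 216.015.
B = 255 by definition for t > 66.
Rounded: (198, 216, 255).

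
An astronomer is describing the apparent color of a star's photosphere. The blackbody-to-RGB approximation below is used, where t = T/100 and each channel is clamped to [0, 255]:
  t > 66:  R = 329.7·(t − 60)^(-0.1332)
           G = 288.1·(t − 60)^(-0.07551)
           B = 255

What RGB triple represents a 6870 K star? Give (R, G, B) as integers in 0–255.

t = 6870/100 = 68.7; the t > 66 branch applies.
R = 329.7·(68.7 − 60)^(-0.1332) = 329.7·8.7^(-0.1332) = 329.7·0.74965 = 247.158.
G = 288.1·(68.7 − 60)^(-0.07551) = 288.1·8.7^(-0.07551) = 288.1·0.84929 = 244.681.
B = 255 by definition for t > 66.
Rounded: (247, 245, 255).

(247, 245, 255)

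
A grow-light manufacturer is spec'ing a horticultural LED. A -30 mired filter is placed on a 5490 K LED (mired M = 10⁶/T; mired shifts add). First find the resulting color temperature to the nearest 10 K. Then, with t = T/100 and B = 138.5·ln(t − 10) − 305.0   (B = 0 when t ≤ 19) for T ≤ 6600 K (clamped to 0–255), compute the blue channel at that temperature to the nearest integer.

M_in = 10⁶/5490 = 182.15; M_out = 182.15 + (-30) = 152.15.
T_out = 10⁶/152.15 = 6572.5 K → 6570 K; t = 65.7.
B = 138.5·ln(65.7 − 10) − 305.0 = 138.5·ln 55.7 − 305.0 = 138.5·4.0200 − 305.0 = 251.767.
Rounded: 252.

252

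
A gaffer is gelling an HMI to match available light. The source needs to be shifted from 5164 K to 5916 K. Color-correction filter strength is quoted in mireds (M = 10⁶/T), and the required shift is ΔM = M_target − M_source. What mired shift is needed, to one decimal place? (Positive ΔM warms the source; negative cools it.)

-24.6 mireds

M_source = 10⁶/5164 = 193.648; M_target = 10⁶/5916 = 169.033.
ΔM = 169.033 − 193.648 = -24.615 → -24.6 mireds, a cooling shift.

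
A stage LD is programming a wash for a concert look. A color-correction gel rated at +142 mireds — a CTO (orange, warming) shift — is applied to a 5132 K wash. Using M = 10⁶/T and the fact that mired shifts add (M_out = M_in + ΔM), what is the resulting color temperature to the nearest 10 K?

M_in = 10⁶/5132 = 194.86 mireds.
M_out = 194.86 + (+142) = 336.86 mireds.
T_out = 10⁶/336.86 = 2968.6 K → 2970 K.

2970 K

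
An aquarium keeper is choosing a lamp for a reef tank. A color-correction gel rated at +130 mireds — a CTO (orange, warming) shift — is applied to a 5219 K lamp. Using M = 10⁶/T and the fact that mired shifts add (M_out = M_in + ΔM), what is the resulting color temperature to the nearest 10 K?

M_in = 10⁶/5219 = 191.61 mireds.
M_out = 191.61 + (+130) = 321.61 mireds.
T_out = 10⁶/321.61 = 3109.4 K → 3110 K.

3110 K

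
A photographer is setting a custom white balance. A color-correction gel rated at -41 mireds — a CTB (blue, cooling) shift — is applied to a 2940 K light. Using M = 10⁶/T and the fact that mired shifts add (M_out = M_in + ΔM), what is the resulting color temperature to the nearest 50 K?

3350 K

M_in = 10⁶/2940 = 340.14 mireds.
M_out = 340.14 + (-41) = 299.14 mireds.
T_out = 10⁶/299.14 = 3343.0 K → 3350 K.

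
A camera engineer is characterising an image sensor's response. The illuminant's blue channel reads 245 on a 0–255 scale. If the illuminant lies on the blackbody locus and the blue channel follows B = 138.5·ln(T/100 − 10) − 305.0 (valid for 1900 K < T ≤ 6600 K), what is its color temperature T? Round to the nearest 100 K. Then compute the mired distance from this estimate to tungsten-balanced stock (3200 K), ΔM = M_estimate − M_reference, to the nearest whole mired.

-154 mireds

ln(t − 10) = (245 + 305.0) / 138.5 = 3.9711.
t − 10 = e^3.9711 = 53.044, so t = 63.044.
T = 100·t = 6304 K → 6300 K to the nearest 100 K.
M_estimate = 10⁶/6300 = 158.73; M_reference = 10⁶/3200 = 312.50.
ΔM = 158.73 − 312.50 = -153.77 → -154 mireds.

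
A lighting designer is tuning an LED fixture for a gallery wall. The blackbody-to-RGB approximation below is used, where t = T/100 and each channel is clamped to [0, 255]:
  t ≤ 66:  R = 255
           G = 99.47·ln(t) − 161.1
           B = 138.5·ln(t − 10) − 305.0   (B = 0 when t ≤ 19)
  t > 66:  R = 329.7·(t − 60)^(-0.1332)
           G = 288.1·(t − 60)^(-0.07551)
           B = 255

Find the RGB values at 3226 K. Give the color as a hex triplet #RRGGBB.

#FFB87D

t = 3226/100 = 32.26; the t ≤ 66 branch applies.
R = 255 by definition for t ≤ 66.
G = 99.47·ln 32.26 − 161.1 = 99.47·3.4738 − 161.1 = 184.442.
B = 138.5·ln(32.26 − 10) − 305.0 = 138.5·ln 22.26 − 305.0 = 138.5·3.1028 − 305.0 = 124.737.
Rounded: (255, 184, 125).
In hex: #FFB87D.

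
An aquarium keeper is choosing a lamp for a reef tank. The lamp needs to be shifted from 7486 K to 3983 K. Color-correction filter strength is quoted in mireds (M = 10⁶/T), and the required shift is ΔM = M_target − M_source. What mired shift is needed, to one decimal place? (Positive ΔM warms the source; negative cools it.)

+117.5 mireds

M_source = 10⁶/7486 = 133.583; M_target = 10⁶/3983 = 251.067.
ΔM = 251.067 − 133.583 = 117.484 → +117.5 mireds, a warming shift.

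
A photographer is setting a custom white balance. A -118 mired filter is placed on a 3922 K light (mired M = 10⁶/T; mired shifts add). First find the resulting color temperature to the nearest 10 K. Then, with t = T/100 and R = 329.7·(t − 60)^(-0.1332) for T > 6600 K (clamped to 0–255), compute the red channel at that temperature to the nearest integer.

234

M_in = 10⁶/3922 = 254.97; M_out = 254.97 + (-118) = 136.97.
T_out = 10⁶/136.97 = 7300.8 K → 7300 K; t = 73.
R = 329.7·(73 − 60)^(-0.1332) = 329.7·13^(-0.1332) = 329.7·0.71060 = 234.283.
Rounded: 234.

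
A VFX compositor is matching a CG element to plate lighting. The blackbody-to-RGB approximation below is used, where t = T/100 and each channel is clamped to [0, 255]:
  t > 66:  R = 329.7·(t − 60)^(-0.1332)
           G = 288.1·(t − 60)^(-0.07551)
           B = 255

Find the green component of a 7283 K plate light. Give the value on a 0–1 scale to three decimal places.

t = 7283/100 = 72.83; the t > 66 branch applies.
G = 288.1·(72.83 − 60)^(-0.07551) = 288.1·12.83^(-0.07551) = 288.1·0.82474 = 237.608.
On a 0–1 scale: 237.608/255 = 0.9318 → 0.932.

0.932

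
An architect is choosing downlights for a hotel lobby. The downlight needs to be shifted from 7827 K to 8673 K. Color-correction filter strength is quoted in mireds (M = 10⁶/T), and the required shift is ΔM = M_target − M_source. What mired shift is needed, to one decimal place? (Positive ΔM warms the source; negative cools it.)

-12.5 mireds

M_source = 10⁶/7827 = 127.763; M_target = 10⁶/8673 = 115.300.
ΔM = 115.300 − 127.763 = -12.463 → -12.5 mireds, a cooling shift.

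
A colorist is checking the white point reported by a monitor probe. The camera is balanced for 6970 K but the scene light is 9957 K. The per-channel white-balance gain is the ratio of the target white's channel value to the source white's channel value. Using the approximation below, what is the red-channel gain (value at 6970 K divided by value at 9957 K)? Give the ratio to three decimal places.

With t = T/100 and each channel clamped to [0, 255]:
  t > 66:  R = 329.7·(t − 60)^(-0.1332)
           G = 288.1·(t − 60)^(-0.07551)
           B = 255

At 9957 K (t = 99.57):
  R = 329.7·(99.57 − 60)^(-0.1332) = 329.7·39.57^(-0.1332) = 329.7·0.61268 = 201.999.
At 6970 K (t = 69.7):
  R = 329.7·(69.7 − 60)^(-0.1332) = 329.7·9.7^(-0.1332) = 329.7·0.73886 = 243.602.
Gain = 243.602 / 201.999 = 1.2060 → 1.206.

1.206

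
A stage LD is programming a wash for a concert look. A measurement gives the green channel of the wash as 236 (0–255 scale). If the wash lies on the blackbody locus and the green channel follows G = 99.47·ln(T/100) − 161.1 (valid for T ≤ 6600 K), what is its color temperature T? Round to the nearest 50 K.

5400 K

ln t = (236 + 161.1) / 99.47 = 3.9922.
t = e^3.9922 = 54.172.
T = 100·t = 5417 K → 5400 K to the nearest 50 K.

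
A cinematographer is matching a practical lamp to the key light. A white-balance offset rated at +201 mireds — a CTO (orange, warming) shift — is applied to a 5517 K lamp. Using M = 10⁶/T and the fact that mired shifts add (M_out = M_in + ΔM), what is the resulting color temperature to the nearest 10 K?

2620 K

M_in = 10⁶/5517 = 181.26 mireds.
M_out = 181.26 + (+201) = 382.26 mireds.
T_out = 10⁶/382.26 = 2616.0 K → 2620 K.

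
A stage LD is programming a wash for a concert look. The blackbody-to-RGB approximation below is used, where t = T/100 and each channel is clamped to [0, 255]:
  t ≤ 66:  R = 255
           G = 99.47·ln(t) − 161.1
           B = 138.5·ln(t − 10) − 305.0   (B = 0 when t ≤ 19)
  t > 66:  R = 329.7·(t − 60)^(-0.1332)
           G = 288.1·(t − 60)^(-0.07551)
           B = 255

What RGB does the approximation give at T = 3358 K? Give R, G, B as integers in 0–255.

R=255, G=188, B=133

t = 3358/100 = 33.58; the t ≤ 66 branch applies.
R = 255 by definition for t ≤ 66.
G = 99.47·ln 33.58 − 161.1 = 99.47·3.5139 − 161.1 = 188.431.
B = 138.5·ln(33.58 − 10) − 305.0 = 138.5·ln 23.58 − 305.0 = 138.5·3.1604 − 305.0 = 132.715.
Rounded: (255, 188, 133).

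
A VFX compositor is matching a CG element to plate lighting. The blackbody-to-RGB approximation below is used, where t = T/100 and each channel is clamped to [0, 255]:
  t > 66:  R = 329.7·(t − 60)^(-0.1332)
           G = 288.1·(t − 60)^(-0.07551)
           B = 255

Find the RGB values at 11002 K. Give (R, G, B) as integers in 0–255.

t = 11002/100 = 110.02; the t > 66 branch applies.
R = 329.7·(110.02 − 60)^(-0.1332) = 329.7·50.02^(-0.1332) = 329.7·0.59385 = 195.791.
G = 288.1·(110.02 − 60)^(-0.07551) = 288.1·50.02^(-0.07551) = 288.1·0.74421 = 214.408.
B = 255 by definition for t > 66.
Rounded: (196, 214, 255).

(196, 214, 255)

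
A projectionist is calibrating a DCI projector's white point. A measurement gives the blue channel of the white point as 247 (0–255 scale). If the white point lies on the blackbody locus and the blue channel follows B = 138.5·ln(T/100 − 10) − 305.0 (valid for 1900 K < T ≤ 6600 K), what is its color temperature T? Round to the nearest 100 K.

ln(t − 10) = (247 + 305.0) / 138.5 = 3.9856.
t − 10 = e^3.9856 = 53.815, so t = 63.815.
T = 100·t = 6382 K → 6400 K to the nearest 100 K.

6400 K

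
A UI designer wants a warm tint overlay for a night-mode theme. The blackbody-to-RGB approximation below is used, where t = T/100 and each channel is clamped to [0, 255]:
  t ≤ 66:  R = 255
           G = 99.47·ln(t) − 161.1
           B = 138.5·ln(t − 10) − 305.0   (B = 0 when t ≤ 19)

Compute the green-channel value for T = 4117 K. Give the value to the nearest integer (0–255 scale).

t = 4117/100 = 41.17; the t ≤ 66 branch applies.
G = 99.47·ln 41.17 − 161.1 = 99.47·3.7177 − 161.1 = 208.701.
Rounded: 209.

209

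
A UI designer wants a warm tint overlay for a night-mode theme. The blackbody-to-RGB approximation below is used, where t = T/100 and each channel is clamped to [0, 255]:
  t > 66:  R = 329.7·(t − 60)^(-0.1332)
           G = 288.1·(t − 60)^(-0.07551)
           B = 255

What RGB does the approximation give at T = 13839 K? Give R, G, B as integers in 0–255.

t = 13839/100 = 138.39; the t > 66 branch applies.
R = 329.7·(138.39 − 60)^(-0.1332) = 329.7·78.39^(-0.1332) = 329.7·0.55935 = 184.418.
G = 288.1·(138.39 − 60)^(-0.07551) = 288.1·78.39^(-0.07551) = 288.1·0.71939 = 207.256.
B = 255 by definition for t > 66.
Rounded: (184, 207, 255).

R=184, G=207, B=255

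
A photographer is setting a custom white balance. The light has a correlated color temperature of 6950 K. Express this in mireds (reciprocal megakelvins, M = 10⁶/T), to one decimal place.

143.9 mireds

M = 10⁶ / 6950 = 143.885 → 143.9 mireds.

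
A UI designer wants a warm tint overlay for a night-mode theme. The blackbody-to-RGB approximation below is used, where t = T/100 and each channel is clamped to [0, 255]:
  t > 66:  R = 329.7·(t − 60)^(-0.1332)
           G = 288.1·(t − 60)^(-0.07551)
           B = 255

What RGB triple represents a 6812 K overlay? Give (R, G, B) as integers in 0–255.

t = 6812/100 = 68.12; the t > 66 branch applies.
R = 329.7·(68.12 − 60)^(-0.1332) = 329.7·8.12^(-0.1332) = 329.7·0.75657 = 249.440.
G = 288.1·(68.12 − 60)^(-0.07551) = 288.1·8.12^(-0.07551) = 288.1·0.85373 = 245.959.
B = 255 by definition for t > 66.
Rounded: (249, 246, 255).

(249, 246, 255)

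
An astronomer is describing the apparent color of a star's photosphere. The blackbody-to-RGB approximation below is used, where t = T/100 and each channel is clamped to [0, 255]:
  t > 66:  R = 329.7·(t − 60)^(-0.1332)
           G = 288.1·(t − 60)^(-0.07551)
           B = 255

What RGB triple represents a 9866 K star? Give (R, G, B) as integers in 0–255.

(203, 219, 255)

t = 9866/100 = 98.66; the t > 66 branch applies.
R = 329.7·(98.66 − 60)^(-0.1332) = 329.7·38.66^(-0.1332) = 329.7·0.61458 = 202.626.
G = 288.1·(98.66 − 60)^(-0.07551) = 288.1·38.66^(-0.07551) = 288.1·0.75883 = 218.620.
B = 255 by definition for t > 66.
Rounded: (203, 219, 255).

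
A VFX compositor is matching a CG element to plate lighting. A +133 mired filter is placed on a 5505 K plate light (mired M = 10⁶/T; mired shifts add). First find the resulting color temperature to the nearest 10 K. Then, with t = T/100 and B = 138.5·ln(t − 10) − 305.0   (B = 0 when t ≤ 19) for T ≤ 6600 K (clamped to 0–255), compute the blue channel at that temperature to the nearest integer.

122

M_in = 10⁶/5505 = 181.65; M_out = 181.65 + (+133) = 314.65.
T_out = 10⁶/314.65 = 3178.1 K → 3180 K; t = 31.8.
B = 138.5·ln(31.8 − 10) − 305.0 = 138.5·ln 21.8 − 305.0 = 138.5·3.0819 − 305.0 = 121.845.
Rounded: 122.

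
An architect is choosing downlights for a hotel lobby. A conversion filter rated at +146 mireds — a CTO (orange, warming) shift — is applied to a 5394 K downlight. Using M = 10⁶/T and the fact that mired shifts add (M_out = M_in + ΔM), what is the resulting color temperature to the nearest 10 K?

3020 K

M_in = 10⁶/5394 = 185.39 mireds.
M_out = 185.39 + (+146) = 331.39 mireds.
T_out = 10⁶/331.39 = 3017.6 K → 3020 K.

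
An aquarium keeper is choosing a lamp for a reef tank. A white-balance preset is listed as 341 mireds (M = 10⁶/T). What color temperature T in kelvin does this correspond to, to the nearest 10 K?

T = 10⁶ / 341 = 2932.55 K → 2930 K.

2930 K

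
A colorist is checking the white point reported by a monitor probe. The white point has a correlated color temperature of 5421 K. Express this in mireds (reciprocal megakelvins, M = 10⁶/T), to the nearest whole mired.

M = 10⁶ / 5421 = 184.468 → 184 mireds.

184 mireds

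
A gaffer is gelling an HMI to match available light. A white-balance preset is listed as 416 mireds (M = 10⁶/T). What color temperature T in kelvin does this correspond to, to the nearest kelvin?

2404 K

T = 10⁶ / 416 = 2403.85 K → 2404 K.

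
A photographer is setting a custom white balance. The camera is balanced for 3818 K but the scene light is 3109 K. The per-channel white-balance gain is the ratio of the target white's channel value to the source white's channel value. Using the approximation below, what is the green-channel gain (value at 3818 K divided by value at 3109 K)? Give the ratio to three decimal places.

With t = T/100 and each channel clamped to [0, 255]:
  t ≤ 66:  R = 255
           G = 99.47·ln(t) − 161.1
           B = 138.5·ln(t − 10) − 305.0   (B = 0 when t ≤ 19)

1.113

At 3109 K (t = 31.09):
  G = 99.47·ln 31.09 − 161.1 = 99.47·3.4369 − 161.1 = 180.767.
At 3818 K (t = 38.18):
  G = 99.47·ln 38.18 − 161.1 = 99.47·3.6423 − 161.1 = 201.201.
Gain = 201.201 / 180.767 = 1.1130 → 1.113.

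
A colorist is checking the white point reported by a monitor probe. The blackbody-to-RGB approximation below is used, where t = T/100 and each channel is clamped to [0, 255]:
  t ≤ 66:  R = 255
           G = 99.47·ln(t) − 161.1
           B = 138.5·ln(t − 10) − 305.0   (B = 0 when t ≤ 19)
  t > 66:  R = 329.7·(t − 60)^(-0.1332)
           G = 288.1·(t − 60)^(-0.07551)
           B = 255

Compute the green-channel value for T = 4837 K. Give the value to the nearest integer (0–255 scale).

225

t = 4837/100 = 48.37; the t ≤ 66 branch applies.
G = 99.47·ln 48.37 − 161.1 = 99.47·3.8789 − 161.1 = 224.732.
Rounded: 225.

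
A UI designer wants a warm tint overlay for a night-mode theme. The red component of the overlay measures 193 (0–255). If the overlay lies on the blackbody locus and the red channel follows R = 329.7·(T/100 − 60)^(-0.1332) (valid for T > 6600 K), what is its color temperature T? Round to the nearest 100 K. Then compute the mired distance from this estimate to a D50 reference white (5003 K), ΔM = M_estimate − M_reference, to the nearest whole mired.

-114 mireds

(t − 60)^(-0.1332) = 193/329.7 = 0.58538.
t − 60 = 0.58538^(1/-0.1332) = 0.58538^(-7.508) = 55.713, so t = 115.713.
T = 100·t = 11571 K → 11600 K to the nearest 100 K.
M_estimate = 10⁶/11600 = 86.21; M_reference = 10⁶/5003 = 199.88.
ΔM = 86.21 − 199.88 = -113.67 → -114 mireds.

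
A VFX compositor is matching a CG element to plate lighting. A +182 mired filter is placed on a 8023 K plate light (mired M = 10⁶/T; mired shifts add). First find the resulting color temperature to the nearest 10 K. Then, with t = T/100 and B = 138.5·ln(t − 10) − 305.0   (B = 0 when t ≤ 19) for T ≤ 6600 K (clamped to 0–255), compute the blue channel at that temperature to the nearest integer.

M_in = 10⁶/8023 = 124.64; M_out = 124.64 + (+182) = 306.64.
T_out = 10⁶/306.64 = 3261.1 K → 3260 K; t = 32.6.
B = 138.5·ln(32.6 − 10) − 305.0 = 138.5·ln 22.6 − 305.0 = 138.5·3.1179 − 305.0 = 126.836.
Rounded: 127.

127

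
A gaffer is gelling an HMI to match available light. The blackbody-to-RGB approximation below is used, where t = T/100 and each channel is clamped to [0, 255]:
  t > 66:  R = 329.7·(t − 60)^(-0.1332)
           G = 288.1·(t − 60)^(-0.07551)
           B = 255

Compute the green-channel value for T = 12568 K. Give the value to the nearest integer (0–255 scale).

210

t = 12568/100 = 125.68; the t > 66 branch applies.
G = 288.1·(125.68 − 60)^(-0.07551) = 288.1·65.68^(-0.07551) = 288.1·0.72906 = 210.043.
Rounded: 210.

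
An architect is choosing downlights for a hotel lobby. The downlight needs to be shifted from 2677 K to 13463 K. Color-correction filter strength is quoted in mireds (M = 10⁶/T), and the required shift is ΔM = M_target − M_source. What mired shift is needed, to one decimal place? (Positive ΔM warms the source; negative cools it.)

M_source = 10⁶/2677 = 373.552; M_target = 10⁶/13463 = 74.278.
ΔM = 74.278 − 373.552 = -299.275 → -299.3 mireds, a cooling shift.

-299.3 mireds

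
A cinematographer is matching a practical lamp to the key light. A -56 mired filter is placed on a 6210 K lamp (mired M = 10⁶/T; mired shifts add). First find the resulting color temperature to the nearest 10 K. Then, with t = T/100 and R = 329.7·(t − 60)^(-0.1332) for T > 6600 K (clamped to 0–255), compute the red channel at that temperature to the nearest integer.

205

M_in = 10⁶/6210 = 161.03; M_out = 161.03 + (-56) = 105.03.
T_out = 10⁶/105.03 = 9521.0 K → 9520 K; t = 95.2.
R = 329.7·(95.2 − 60)^(-0.1332) = 329.7·35.2^(-0.1332) = 329.7·0.62230 = 205.173.
Rounded: 205.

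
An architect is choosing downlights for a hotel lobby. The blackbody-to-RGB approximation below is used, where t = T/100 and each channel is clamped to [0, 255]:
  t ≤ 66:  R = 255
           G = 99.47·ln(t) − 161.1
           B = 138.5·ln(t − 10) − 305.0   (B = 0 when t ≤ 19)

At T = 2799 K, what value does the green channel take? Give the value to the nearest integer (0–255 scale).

170

t = 2799/100 = 27.99; the t ≤ 66 branch applies.
G = 99.47·ln 27.99 − 161.1 = 99.47·3.3318 − 161.1 = 170.319.
Rounded: 170.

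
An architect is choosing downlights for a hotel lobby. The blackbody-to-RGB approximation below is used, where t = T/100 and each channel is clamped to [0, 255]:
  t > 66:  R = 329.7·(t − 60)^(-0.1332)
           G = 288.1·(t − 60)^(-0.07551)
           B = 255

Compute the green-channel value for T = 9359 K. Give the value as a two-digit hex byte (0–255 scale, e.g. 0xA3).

t = 9359/100 = 93.59; the t > 66 branch applies.
G = 288.1·(93.59 − 60)^(-0.07551) = 288.1·33.59^(-0.07551) = 288.1·0.76693 = 220.953.
Rounded: 221; in hex, 0xDD.

0xDD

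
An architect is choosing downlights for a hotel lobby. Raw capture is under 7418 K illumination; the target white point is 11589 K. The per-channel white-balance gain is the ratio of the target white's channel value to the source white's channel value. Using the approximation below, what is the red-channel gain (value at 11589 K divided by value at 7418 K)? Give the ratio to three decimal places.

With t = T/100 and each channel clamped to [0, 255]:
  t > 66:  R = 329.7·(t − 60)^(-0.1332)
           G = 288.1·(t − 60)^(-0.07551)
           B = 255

0.833

At 7418 K (t = 74.18):
  R = 329.7·(74.18 − 60)^(-0.1332) = 329.7·14.18^(-0.1332) = 329.7·0.70242 = 231.588.
At 11589 K (t = 115.89):
  R = 329.7·(115.89 − 60)^(-0.1332) = 329.7·55.89^(-0.1332) = 329.7·0.58513 = 192.919.
Gain = 192.919 / 231.588 = 0.8330 → 0.833.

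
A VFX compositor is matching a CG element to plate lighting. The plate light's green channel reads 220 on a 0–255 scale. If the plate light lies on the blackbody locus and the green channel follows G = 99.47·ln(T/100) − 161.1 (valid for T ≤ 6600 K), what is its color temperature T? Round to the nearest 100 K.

4600 K

ln t = (220 + 161.1) / 99.47 = 3.8313.
t = e^3.8313 = 46.123.
T = 100·t = 4612 K → 4600 K to the nearest 100 K.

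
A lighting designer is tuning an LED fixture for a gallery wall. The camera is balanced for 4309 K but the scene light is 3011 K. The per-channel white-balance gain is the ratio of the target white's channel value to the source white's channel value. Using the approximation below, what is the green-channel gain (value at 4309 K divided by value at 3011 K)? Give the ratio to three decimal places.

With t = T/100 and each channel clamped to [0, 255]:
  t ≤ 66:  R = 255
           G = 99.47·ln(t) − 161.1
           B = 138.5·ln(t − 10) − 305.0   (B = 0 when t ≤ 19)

1.201

At 3011 K (t = 30.11):
  G = 99.47·ln 30.11 − 161.1 = 99.47·3.4049 − 161.1 = 177.581.
At 4309 K (t = 43.09):
  G = 99.47·ln 43.09 − 161.1 = 99.47·3.7633 − 161.1 = 213.235.
Gain = 213.235 / 177.581 = 1.2008 → 1.201.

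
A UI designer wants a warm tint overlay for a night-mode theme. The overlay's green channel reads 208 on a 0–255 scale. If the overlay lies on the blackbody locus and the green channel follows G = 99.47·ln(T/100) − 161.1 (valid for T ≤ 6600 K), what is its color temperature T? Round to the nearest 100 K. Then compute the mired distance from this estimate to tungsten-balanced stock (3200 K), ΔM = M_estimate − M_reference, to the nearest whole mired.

-69 mireds

ln t = (208 + 161.1) / 99.47 = 3.7107.
t = e^3.7107 = 40.881.
T = 100·t = 4088 K → 4100 K to the nearest 100 K.
M_estimate = 10⁶/4100 = 243.90; M_reference = 10⁶/3200 = 312.50.
ΔM = 243.90 − 312.50 = -68.60 → -69 mireds.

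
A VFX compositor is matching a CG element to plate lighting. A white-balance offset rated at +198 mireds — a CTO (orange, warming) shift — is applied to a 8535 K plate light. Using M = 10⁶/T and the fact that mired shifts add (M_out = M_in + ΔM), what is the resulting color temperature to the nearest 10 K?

M_in = 10⁶/8535 = 117.16 mireds.
M_out = 117.16 + (+198) = 315.16 mireds.
T_out = 10⁶/315.16 = 3172.9 K → 3170 K.

3170 K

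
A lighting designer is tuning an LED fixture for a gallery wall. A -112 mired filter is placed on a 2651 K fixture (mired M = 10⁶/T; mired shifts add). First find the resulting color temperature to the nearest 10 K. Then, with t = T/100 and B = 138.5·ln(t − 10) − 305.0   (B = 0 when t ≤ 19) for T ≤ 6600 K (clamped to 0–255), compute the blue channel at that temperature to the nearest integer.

155

M_in = 10⁶/2651 = 377.22; M_out = 377.22 + (-112) = 265.22.
T_out = 10⁶/265.22 = 3770.5 K → 3770 K; t = 37.7.
B = 138.5·ln(37.7 − 10) − 305.0 = 138.5·ln 27.7 − 305.0 = 138.5·3.3214 − 305.0 = 155.018.
Rounded: 155.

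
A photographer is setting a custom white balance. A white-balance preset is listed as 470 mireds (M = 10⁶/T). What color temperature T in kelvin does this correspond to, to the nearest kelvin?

T = 10⁶ / 470 = 2127.66 K → 2128 K.

2128 K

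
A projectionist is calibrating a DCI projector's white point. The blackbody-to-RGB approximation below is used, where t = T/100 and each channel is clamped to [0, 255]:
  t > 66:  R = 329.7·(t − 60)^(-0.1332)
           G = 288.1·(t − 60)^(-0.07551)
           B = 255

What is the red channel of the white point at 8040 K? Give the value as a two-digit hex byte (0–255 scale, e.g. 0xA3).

0xDD

t = 8040/100 = 80.4; the t > 66 branch applies.
R = 329.7·(80.4 − 60)^(-0.1332) = 329.7·20.4^(-0.1332) = 329.7·0.66920 = 220.636.
Rounded: 221; in hex, 0xDD.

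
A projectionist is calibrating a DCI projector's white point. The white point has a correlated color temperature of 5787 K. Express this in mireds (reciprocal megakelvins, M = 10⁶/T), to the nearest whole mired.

M = 10⁶ / 5787 = 172.801 → 173 mireds.

173 mireds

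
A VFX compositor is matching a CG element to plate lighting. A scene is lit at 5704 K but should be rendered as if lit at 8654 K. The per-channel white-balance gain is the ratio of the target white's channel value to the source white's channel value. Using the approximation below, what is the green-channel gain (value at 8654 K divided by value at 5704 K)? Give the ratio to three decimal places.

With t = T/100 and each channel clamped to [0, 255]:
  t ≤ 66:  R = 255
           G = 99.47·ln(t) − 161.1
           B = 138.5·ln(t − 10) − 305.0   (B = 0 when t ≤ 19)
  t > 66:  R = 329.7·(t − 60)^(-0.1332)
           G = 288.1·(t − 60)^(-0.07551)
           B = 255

At 5704 K (t = 57.04):
  G = 99.47·ln 57.04 − 161.1 = 99.47·4.0438 − 161.1 = 241.132.
At 8654 K (t = 86.54):
  G = 288.1·(86.54 − 60)^(-0.07551) = 288.1·26.54^(-0.07551) = 288.1·0.78069 = 224.918.
Gain = 224.918 / 241.132 = 0.9328 → 0.933.

0.933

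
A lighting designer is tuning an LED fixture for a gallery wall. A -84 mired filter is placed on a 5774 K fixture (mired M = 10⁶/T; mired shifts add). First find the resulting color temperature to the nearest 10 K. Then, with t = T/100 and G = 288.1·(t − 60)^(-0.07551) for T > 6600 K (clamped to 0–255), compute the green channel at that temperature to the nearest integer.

214

M_in = 10⁶/5774 = 173.19; M_out = 173.19 + (-84) = 89.19.
T_out = 10⁶/89.19 = 11212.0 K → 11210 K; t = 112.1.
G = 288.1·(112.1 − 60)^(-0.07551) = 288.1·52.1^(-0.07551) = 288.1·0.74193 = 213.749.
Rounded: 214.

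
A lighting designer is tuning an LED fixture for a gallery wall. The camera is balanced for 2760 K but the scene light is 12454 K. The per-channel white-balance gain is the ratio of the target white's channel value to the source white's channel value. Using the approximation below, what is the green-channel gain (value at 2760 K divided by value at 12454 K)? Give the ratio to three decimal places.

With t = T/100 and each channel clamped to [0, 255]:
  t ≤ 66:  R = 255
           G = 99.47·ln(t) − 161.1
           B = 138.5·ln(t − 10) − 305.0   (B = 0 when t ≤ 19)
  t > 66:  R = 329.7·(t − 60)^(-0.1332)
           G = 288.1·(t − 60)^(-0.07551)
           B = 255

0.803

At 12454 K (t = 124.54):
  G = 288.1·(124.54 − 60)^(-0.07551) = 288.1·64.54^(-0.07551) = 288.1·0.73003 = 210.321.
At 2760 K (t = 27.6):
  G = 99.47·ln 27.6 − 161.1 = 99.47·3.3178 − 161.1 = 168.923.
Gain = 168.923 / 210.321 = 0.8032 → 0.803.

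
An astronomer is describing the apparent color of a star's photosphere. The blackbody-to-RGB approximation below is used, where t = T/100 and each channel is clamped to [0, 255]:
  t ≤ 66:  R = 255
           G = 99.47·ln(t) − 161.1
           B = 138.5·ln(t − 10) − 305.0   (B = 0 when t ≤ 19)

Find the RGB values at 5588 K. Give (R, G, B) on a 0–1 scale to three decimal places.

t = 5588/100 = 55.88; the t ≤ 66 branch applies.
R = 255 by definition for t ≤ 66.
G = 99.47·ln 55.88 − 161.1 = 99.47·4.0232 − 161.1 = 239.088.
B = 138.5·ln(55.88 − 10) − 305.0 = 138.5·ln 45.88 − 305.0 = 138.5·3.8260 − 305.0 = 224.905.
Dividing each by 255: (1.0000, 0.9376, 0.8820) → (1.000, 0.938, 0.882).

(1.000, 0.938, 0.882)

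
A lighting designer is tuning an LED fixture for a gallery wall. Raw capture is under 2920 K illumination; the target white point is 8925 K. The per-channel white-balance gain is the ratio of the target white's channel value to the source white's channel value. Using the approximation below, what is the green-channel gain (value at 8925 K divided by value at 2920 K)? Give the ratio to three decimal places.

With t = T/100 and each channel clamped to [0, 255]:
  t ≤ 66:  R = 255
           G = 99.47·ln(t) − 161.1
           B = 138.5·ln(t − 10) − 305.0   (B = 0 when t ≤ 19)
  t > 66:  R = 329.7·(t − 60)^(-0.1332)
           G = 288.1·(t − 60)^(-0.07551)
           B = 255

1.279

At 2920 K (t = 29.2):
  G = 99.47·ln 29.2 − 161.1 = 99.47·3.3742 − 161.1 = 174.529.
At 8925 K (t = 89.25):
  G = 288.1·(89.25 − 60)^(-0.07551) = 288.1·29.25^(-0.07551) = 288.1·0.77498 = 223.273.
Gain = 223.273 / 174.529 = 1.2793 → 1.279.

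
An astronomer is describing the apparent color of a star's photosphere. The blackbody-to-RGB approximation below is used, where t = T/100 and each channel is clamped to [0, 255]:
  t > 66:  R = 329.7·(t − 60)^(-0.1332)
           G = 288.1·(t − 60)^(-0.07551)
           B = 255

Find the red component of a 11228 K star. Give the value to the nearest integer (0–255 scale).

195

t = 11228/100 = 112.28; the t > 66 branch applies.
R = 329.7·(112.28 − 60)^(-0.1332) = 329.7·52.28^(-0.1332) = 329.7·0.59036 = 194.642.
Rounded: 195.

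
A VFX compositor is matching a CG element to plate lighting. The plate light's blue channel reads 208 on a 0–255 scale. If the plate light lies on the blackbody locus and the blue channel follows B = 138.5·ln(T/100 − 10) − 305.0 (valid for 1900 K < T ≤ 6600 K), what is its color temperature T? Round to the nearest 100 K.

5100 K

ln(t − 10) = (208 + 305.0) / 138.5 = 3.7040.
t − 10 = e^3.7040 = 40.608, so t = 50.608.
T = 100·t = 5061 K → 5100 K to the nearest 100 K.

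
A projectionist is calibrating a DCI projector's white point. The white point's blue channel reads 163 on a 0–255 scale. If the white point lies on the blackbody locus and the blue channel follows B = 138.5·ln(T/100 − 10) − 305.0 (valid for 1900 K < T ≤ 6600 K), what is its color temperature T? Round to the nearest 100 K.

ln(t − 10) = (163 + 305.0) / 138.5 = 3.3791.
t − 10 = e^3.3791 = 29.343, so t = 39.343.
T = 100·t = 3934 K → 3900 K to the nearest 100 K.

3900 K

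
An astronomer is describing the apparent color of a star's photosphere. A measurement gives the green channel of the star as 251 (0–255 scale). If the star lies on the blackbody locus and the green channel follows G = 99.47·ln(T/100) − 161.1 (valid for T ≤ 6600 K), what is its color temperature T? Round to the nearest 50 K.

ln t = (251 + 161.1) / 99.47 = 4.1430.
t = e^4.1430 = 62.989.
T = 100·t = 6299 K → 6300 K to the nearest 50 K.

6300 K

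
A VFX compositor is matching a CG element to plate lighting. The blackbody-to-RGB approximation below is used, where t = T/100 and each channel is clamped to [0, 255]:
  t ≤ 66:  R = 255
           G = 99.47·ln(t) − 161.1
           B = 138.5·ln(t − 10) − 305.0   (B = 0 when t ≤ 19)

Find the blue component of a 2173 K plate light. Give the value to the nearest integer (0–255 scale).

t = 2173/100 = 21.73; the t ≤ 66 branch applies.
B = 138.5·ln(21.73 − 10) − 305.0 = 138.5·ln 11.73 − 305.0 = 138.5·2.4621 − 305.0 = 36.008.
Rounded: 36.

36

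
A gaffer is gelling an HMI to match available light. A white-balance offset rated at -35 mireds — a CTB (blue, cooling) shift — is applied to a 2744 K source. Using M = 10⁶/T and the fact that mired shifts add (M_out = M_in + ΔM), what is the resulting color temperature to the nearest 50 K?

3050 K

M_in = 10⁶/2744 = 364.43 mireds.
M_out = 364.43 + (-35) = 329.43 mireds.
T_out = 10⁶/329.43 = 3035.5 K → 3050 K.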